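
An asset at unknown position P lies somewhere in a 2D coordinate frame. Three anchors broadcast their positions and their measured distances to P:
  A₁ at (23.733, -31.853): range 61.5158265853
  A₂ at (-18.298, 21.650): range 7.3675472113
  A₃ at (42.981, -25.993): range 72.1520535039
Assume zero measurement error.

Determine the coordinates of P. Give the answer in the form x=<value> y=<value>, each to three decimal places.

eq1: (x − 23.733)² + (y + 31.853)² = 61.5158265853²
eq2: (x + 18.298)² + (y − 21.650)² = 7.3675472113²
eq3: (x − 42.981)² + (y + 25.993)² = 72.1520535039²
eq1−eq2, eq1−eq3 (x²,y² cancel):
  -84.062·x + 107.006·y = 2955.586575
  38.496·x + 11.720·y = -476.588392
det = -84.062·11.720 − 107.006·38.496 = -5104.509616
x = (2955.586575·11.720 − 107.006·-476.588392) / -5104.509616 = -16.776791
y = (-84.062·-476.588392 − 2955.586575·38.496) / -5104.509616 = 14.441208

x=-16.777 y=14.441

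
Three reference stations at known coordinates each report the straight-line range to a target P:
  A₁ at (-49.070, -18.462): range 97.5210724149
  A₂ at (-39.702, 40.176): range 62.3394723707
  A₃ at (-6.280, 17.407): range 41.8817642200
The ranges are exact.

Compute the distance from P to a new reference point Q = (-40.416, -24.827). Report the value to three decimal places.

96.136

eq1: (x + 49.070)² + (y + 18.462)² = 97.5210724149²
eq2: (x + 39.702)² + (y − 40.176)² = 62.3394723707²
eq3: (x + 6.280)² + (y − 17.407)² = 41.8817642200²
eq3−eq1, eq3−eq2 (x²,y² cancel):
  -85.580·x − 71.738·y = -5350.009096
  -66.844·x + 45.538·y = 715.790090
det = -85.580·45.538 − -71.738·-66.844 = -8692.396912
x = (-5350.009096·45.538 − -71.738·715.790090) / -8692.396912 = 22.120408
y = (-85.580·715.790090 − -5350.009096·-66.844) / -8692.396912 = 48.188472
|P − Q| = √((22.120408 − -40.416)² + (48.188472 − -24.827)²) = 96.135641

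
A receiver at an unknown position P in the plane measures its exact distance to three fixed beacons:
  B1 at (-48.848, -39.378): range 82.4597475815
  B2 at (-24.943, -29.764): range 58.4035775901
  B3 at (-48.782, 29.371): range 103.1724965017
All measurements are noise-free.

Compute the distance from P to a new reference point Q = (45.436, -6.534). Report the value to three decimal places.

29.129

eq1: (x + 48.848)² + (y + 39.378)² = 82.4597475815²
eq2: (x + 24.943)² + (y + 29.764)² = 58.4035775901²
eq3: (x + 48.782)² + (y − 29.371)² = 103.1724965017²
eq1−eq2, eq1−eq3 (x²,y² cancel):
  47.810·x + 19.228·y = 959.927053
  0.132·x + 137.498·y = -4539.368886
det = 47.810·137.498 − 19.228·0.132 = 6571.241284
x = (959.927053·137.498 − 19.228·-4539.368886) / 6571.241284 = 33.368282
y = (47.810·-4539.368886 − 959.927053·0.132) / 6571.241284 = -33.046106
|P − Q| = √((33.368282 − 45.436)² + (-33.046106 − -6.534)²) = 29.129394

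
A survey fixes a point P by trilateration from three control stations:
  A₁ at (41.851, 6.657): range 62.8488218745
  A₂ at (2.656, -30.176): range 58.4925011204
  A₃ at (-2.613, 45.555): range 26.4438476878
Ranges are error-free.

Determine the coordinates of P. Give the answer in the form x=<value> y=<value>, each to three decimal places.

eq1: (x − 41.851)² + (y − 6.657)² = 62.8488218745²
eq2: (x − 2.656)² + (y + 30.176)² = 58.4925011204²
eq3: (x + 2.613)² + (y − 45.555)² = 26.4438476878²
eq3−eq1, eq3−eq2 (x²,y² cancel):
  88.928·x − 77.796·y = -3536.961274
  10.538·x − 151.462·y = -3886.536089
det = 88.928·-151.462 − -77.796·10.538 = -12649.398488
x = (-3536.961274·-151.462 − -77.796·-3886.536089) / -12649.398488 = -18.448171
y = (88.928·-3886.536089 − -3536.961274·10.538) / -12649.398488 = 24.376604

x=-18.448 y=24.377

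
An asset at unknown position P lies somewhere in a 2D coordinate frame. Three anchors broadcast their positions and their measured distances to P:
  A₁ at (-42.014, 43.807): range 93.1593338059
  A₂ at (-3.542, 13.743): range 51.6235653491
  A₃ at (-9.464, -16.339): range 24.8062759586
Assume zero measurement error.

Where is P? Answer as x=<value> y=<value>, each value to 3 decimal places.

eq1: (x + 42.014)² + (y − 43.807)² = 93.1593338059²
eq2: (x + 3.542)² + (y − 13.743)² = 51.6235653491²
eq3: (x + 9.464)² + (y + 16.339)² = 24.8062759586²
eq2−eq1, eq2−eq3 (x²,y² cancel):
  -76.944·x + 60.128·y = -2530.855344
  -11.844·x − 60.164·y = 2204.755576
det = -76.944·-60.164 − 60.128·-11.844 = 5341.414848
x = (-2530.855344·-60.164 − 60.128·2204.755576) / 5341.414848 = 3.687944
y = (-76.944·2204.755576 − -2530.855344·-11.844) / 5341.414848 = -37.371777

x=3.688 y=-37.372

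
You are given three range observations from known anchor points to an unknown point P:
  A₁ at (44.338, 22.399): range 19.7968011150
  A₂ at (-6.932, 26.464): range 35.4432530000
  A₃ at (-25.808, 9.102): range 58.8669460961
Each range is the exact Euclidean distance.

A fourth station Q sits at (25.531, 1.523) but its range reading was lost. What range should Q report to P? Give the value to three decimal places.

31.899

eq1: (x − 44.338)² + (y − 22.399)² = 19.7968011150²
eq2: (x + 6.932)² + (y − 26.464)² = 35.4432530000²
eq3: (x + 25.808)² + (y − 9.102)² = 58.8669460961²
eq1−eq3, eq1−eq2 (x²,y² cancel):
  -140.292·x − 26.594·y = -4792.078185
  -102.540·x + 8.130·y = -2583.488374
det = -140.292·8.130 − -26.594·-102.540 = -3867.522720
x = (-4792.078185·8.130 − -26.594·-2583.488374) / -3867.522720 = 27.838204
y = (-140.292·-2583.488374 − -4792.078185·-102.540) / -3867.522720 = 33.338381
|P − Q| = √((27.838204 − 25.531)² + (33.338381 − 1.523)²) = 31.898929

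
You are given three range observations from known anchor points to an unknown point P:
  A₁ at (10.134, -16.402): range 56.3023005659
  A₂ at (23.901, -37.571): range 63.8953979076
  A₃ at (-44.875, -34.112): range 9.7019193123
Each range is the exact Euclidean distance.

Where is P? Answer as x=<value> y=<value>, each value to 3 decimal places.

x=-39.813 y=-42.388

eq1: (x − 10.134)² + (y + 16.402)² = 56.3023005659²
eq2: (x − 23.901)² + (y + 37.571)² = 63.8953979076²
eq3: (x + 44.875)² + (y + 34.112)² = 9.7019193123²
eq1−eq3, eq1−eq2 (x²,y² cancel):
  -110.018·x − 35.420·y = 5881.492420
  27.534·x − 42.338·y = 698.441457
det = -110.018·-42.338 − -35.420·27.534 = 5633.196364
x = (5881.492420·-42.338 − -35.420·698.441457) / 5633.196364 = -39.812535
y = (-110.018·698.441457 − 5881.492420·27.534) / 5633.196364 = -42.388394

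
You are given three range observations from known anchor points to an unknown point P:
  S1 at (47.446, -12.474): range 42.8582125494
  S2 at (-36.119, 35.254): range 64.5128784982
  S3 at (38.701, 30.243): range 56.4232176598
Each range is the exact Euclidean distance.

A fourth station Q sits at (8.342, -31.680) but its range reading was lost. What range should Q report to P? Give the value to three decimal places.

eq1: (x − 47.446)² + (y + 12.474)² = 42.8582125494²
eq2: (x + 36.119)² + (y − 35.254)² = 64.5128784982²
eq3: (x − 38.701)² + (y − 30.243)² = 56.4232176598²
eq1−eq2, eq1−eq3 (x²,y² cancel):
  -167.130·x + 95.456·y = -2184.382024
  -17.490·x + 85.434·y = -1341.070250
det = -167.130·85.434 − 95.456·-17.490 = -12609.058980
x = (-2184.382024·85.434 − 95.456·-1341.070250) / -12609.058980 = 4.648031
y = (-167.130·-1341.070250 − -2184.382024·-17.490) / -12609.058980 = -14.745607
|P − Q| = √((4.648031 − 8.342)² + (-14.745607 − -31.680)²) = 17.332601

17.333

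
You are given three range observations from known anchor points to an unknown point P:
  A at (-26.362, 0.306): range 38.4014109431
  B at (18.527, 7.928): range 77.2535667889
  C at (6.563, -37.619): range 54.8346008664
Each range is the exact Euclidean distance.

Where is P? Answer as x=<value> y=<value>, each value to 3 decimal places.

eq1: (x + 26.362)² + (y − 0.306)² = 38.4014109431²
eq2: (x − 18.527)² + (y − 7.928)² = 77.2535667889²
eq3: (x − 6.563)² + (y + 37.619)² = 54.8346008664²
eq1−eq2, eq1−eq3 (x²,y² cancel):
  89.778·x + 15.244·y = -4782.390986
  65.850·x − 75.850·y = -768.951640
det = 89.778·-75.850 − 15.244·65.850 = -7813.478700
x = (-4782.390986·-75.850 − 15.244·-768.951640) / -7813.478700 = -47.925677
y = (89.778·-768.951640 − -4782.390986·65.850) / -7813.478700 = -31.469402

x=-47.926 y=-31.469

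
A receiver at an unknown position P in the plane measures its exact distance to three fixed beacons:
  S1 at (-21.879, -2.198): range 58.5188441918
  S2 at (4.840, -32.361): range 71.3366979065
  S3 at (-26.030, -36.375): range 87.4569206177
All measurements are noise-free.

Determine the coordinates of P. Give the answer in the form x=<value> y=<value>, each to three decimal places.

eq1: (x + 21.879)² + (y + 2.198)² = 58.5188441918²
eq2: (x − 4.840)² + (y + 32.361)² = 71.3366979065²
eq3: (x + 26.030)² + (y + 36.375)² = 87.4569206177²
eq2−eq3, eq2−eq1 (x²,y² cancel):
  -61.740·x − 8.028·y = -1629.746892
  -53.438·x + 60.326·y = 1077.331267
det = -61.740·60.326 − -8.028·-53.438 = -4153.527504
x = (-1629.746892·60.326 − -8.028·1077.331267) / -4153.527504 = 21.588227
y = (-61.740·1077.331267 − -1629.746892·-53.438) / -4153.527504 = 36.981782

x=21.588 y=36.982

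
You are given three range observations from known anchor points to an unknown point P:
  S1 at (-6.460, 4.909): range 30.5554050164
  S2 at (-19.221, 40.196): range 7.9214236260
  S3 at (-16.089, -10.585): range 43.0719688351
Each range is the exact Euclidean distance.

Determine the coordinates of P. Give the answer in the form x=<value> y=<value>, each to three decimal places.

x=-19.979 y=32.311

eq1: (x + 6.460)² + (y − 4.909)² = 30.5554050164²
eq2: (x + 19.221)² + (y − 40.196)² = 7.9214236260²
eq3: (x + 16.089)² + (y + 10.585)² = 43.0719688351²
eq2−eq1, eq2−eq3 (x²,y² cancel):
  25.522·x − 70.574·y = -2790.219199
  6.264·x − 101.562·y = -3406.712658
det = 25.522·-101.562 − -70.574·6.264 = -2149.989828
x = (-2790.219199·-101.562 − -70.574·-3406.712658) / -2149.989828 = -19.979119
y = (25.522·-3406.712658 − -2790.219199·6.264) / -2149.989828 = 32.310938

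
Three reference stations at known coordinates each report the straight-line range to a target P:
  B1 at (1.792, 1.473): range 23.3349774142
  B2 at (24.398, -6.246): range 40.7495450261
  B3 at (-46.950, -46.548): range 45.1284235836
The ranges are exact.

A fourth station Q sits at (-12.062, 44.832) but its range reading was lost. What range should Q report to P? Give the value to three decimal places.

59.036

eq1: (x − 1.792)² + (y − 1.473)² = 23.3349774142²
eq2: (x − 24.398)² + (y + 6.246)² = 40.7495450261²
eq3: (x + 46.950)² + (y + 46.548)² = 45.1284235836²
eq3−eq2, eq3−eq1 (x²,y² cancel):
  142.696·x + 80.604·y = -3360.694689
  97.484·x + 96.042·y = -2873.584367
det = 142.696·96.042 − 80.604·97.484 = 5847.208896
x = (-3360.694689·96.042 − 80.604·-2873.584367) / 5847.208896 = -15.587855
y = (142.696·-2873.584367 − -3360.694689·97.484) / 5847.208896 = -14.098185
|P − Q| = √((-15.587855 − -12.062)² + (-14.098185 − 44.832)²) = 59.035569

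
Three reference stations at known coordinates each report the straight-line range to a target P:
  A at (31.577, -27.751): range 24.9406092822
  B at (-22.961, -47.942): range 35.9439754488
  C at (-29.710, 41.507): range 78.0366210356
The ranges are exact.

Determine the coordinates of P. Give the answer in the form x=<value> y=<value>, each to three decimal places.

x=6.637 y=-27.548

eq1: (x − 31.577)² + (y + 27.751)² = 24.9406092822²
eq2: (x + 22.961)² + (y + 47.942)² = 35.9439754488²
eq3: (x + 29.710)² + (y − 41.507)² = 78.0366210356²
eq3−eq1, eq3−eq2 (x²,y² cancel):
  122.574·x − 138.516·y = 4629.390012
  13.498·x − 178.898·y = 5017.872588
det = 122.574·-178.898 − -138.516·13.498 = -20058.554484
x = (4629.390012·-178.898 − -138.516·5017.872588) / -20058.554484 = 6.637217
y = (122.574·5017.872588 − 4629.390012·13.498) / -20058.554484 = -27.548007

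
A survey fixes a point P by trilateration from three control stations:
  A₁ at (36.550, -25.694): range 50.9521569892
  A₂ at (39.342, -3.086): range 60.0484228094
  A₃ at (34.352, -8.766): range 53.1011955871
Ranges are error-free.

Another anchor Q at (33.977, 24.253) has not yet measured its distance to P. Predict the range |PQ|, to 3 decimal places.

72.764

eq1: (x − 36.550)² + (y + 25.694)² = 50.9521569892²
eq2: (x − 39.342)² + (y + 3.086)² = 60.0484228094²
eq3: (x − 34.352)² + (y + 8.766)² = 53.1011955871²
eq3−eq2, eq3−eq1 (x²,y² cancel):
  9.980·x + 11.360·y = -485.662409
  4.396·x − 33.856·y = 962.796147
det = 9.980·-33.856 − 11.360·4.396 = -387.821440
x = (-485.662409·-33.856 − 11.360·962.796147) / -387.821440 = -14.195250
y = (9.980·962.796147 − -485.662409·4.396) / -387.821440 = -30.281146
|P − Q| = √((-14.195250 − 33.977)² + (-30.281146 − 24.253)²) = 72.763581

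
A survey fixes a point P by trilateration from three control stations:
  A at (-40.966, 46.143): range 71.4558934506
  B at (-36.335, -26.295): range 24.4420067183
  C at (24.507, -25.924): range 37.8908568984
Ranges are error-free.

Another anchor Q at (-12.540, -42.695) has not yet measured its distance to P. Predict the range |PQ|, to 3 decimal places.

eq1: (x + 40.966)² + (y − 46.143)² = 71.4558934506²
eq2: (x + 36.335)² + (y + 26.295)² = 24.4420067183²
eq3: (x − 24.507)² + (y + 25.924)² = 37.8908568984²
eq2−eq1, eq2−eq3 (x²,y² cancel):
  -9.262·x + 144.876·y = -2712.802661
  121.684·x + 0.742·y = -1577.317769
det = -9.262·0.742 − 144.876·121.684 = -17635.963588
x = (-2712.802661·0.742 − 144.876·-1577.317769) / -17635.963588 = -12.843222
y = (-9.262·-1577.317769 − -2712.802661·121.684) / -17635.963588 = -19.546071
|P − Q| = √((-12.843222 − -12.540)² + (-19.546071 − -42.695)²) = 23.150915

23.151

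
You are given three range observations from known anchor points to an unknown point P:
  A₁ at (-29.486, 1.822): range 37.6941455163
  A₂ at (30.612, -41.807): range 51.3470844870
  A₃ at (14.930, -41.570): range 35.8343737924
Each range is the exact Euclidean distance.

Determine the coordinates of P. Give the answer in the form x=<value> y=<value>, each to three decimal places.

eq1: (x + 29.486)² + (y − 1.822)² = 37.6941455163²
eq2: (x − 30.612)² + (y + 41.807)² = 51.3470844870²
eq3: (x − 14.930)² + (y + 41.570)² = 35.8343737924²
eq3−eq1, eq3−eq2 (x²,y² cancel):
  -88.832·x + 86.784·y = -1214.972181
  31.364·x − 0.474·y = -618.470747
det = -88.832·-0.474 − 86.784·31.364 = -2679.787008
x = (-1214.972181·-0.474 − 86.784·-618.470747) / -2679.787008 = -20.243871
y = (-88.832·-618.470747 − -1214.972181·31.364) / -2679.787008 = -34.721558

x=-20.244 y=-34.722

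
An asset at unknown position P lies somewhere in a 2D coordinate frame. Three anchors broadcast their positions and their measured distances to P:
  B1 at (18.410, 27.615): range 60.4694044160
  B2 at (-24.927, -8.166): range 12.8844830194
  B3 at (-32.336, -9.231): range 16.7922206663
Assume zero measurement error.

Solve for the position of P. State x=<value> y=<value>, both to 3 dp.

x=-19.221 y=-19.718

eq1: (x − 18.410)² + (y − 27.615)² = 60.4694044160²
eq2: (x + 24.927)² + (y + 8.166)² = 12.8844830194²
eq3: (x + 32.336)² + (y + 9.231)² = 16.7922206663²
eq2−eq1, eq2−eq3 (x²,y² cancel):
  86.674·x + 71.562·y = -3077.061528
  -14.818·x − 2.130·y = 326.820600
det = 86.674·-2.130 − 71.562·-14.818 = 875.790096
x = (-3077.061528·-2.130 − 71.562·326.820600) / 875.790096 = -19.221266
y = (86.674·326.820600 − -3077.061528·-14.818) / 875.790096 = -19.718251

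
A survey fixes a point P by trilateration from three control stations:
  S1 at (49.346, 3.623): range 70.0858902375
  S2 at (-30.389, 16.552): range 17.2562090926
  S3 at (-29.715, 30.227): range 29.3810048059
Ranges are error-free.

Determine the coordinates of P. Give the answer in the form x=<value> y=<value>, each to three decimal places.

x=-20.727 y=2.255

eq1: (x − 49.346)² + (y − 3.623)² = 70.0858902375²
eq2: (x + 30.389)² + (y − 16.552)² = 17.2562090926²
eq3: (x + 29.715)² + (y − 30.227)² = 29.3810048059²
eq3−eq1, eq3−eq2 (x²,y² cancel):
  158.122·x − 53.208·y = -3397.287476
  -1.348·x − 27.350·y = -33.726038
det = 158.122·-27.350 − -53.208·-1.348 = -4396.361084
x = (-3397.287476·-27.350 − -53.208·-33.726038) / -4396.361084 = -20.726532
y = (158.122·-33.726038 − -3397.287476·-1.348) / -4396.361084 = 2.254677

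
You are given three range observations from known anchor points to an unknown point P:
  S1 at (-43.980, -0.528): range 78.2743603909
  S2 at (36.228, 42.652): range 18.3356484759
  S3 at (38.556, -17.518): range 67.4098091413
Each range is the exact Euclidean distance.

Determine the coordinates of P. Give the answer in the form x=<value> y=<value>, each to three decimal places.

x=18.367 y=46.798

eq1: (x + 43.980)² + (y + 0.528)² = 78.2743603909²
eq2: (x − 36.228)² + (y − 42.652)² = 18.3356484759²
eq3: (x − 38.556)² + (y + 17.518)² = 67.4098091413²
eq2−eq1, eq2−eq3 (x²,y² cancel):
  -160.416·x − 86.360·y = -6987.821394
  4.656·x − 120.340·y = -5546.101991
det = -160.416·-120.340 − -86.360·4.656 = 19706.553600
x = (-6987.821394·-120.340 − -86.360·-5546.101991) / 19706.553600 = 18.367142
y = (-160.416·-5546.101991 − -6987.821394·4.656) / 19706.553600 = 46.797569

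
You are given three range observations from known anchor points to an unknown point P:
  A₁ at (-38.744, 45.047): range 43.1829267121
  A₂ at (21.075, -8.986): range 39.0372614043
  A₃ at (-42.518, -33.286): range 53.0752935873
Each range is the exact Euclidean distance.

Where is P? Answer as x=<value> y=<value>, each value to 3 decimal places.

x=-12.686 y=10.612

eq1: (x + 38.744)² + (y − 45.047)² = 43.1829267121²
eq2: (x − 21.075)² + (y + 8.986)² = 39.0372614043²
eq3: (x + 42.518)² + (y + 33.286)² = 53.0752935873²
eq3−eq2, eq3−eq1 (x²,y² cancel):
  127.186·x + 48.600·y = -1097.755288
  7.548·x + 156.666·y = 1566.813255
det = 127.186·156.666 − 48.600·7.548 = 19558.889076
x = (-1097.755288·156.666 − 48.600·1566.813255) / 19558.889076 = -12.686204
y = (127.186·1566.813255 − -1097.755288·7.548) / 19558.889076 = 10.612186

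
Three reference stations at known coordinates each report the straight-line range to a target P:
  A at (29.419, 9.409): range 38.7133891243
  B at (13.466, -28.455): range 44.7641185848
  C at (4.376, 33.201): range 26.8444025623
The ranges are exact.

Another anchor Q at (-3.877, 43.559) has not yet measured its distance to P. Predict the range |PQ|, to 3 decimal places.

eq1: (x − 29.419)² + (y − 9.409)² = 38.7133891243²
eq2: (x − 13.466)² + (y + 28.455)² = 44.7641185848²
eq3: (x − 4.376)² + (y − 33.201)² = 26.8444025623²
eq2−eq1, eq2−eq3 (x²,y² cancel):
  31.906·x + 75.728·y = 468.086476
  -18.180·x + 123.312·y = 1413.639960
det = 31.906·123.312 − 75.728·-18.180 = 5311.127712
x = (468.086476·123.312 − 75.728·1413.639960) / 5311.127712 = -9.288319
y = (31.906·1413.639960 − 468.086476·-18.180) / 5311.127712 = 10.094543
|P − Q| = √((-9.288319 − -3.877)² + (10.094543 − 43.559)²) = 33.899148

33.899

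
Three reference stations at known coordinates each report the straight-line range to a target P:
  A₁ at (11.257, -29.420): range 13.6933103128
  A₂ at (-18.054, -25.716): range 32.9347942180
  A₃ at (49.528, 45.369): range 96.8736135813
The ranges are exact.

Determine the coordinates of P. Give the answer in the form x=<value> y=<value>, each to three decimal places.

eq1: (x − 11.257)² + (y + 29.420)² = 13.6933103128²
eq2: (x + 18.054)² + (y + 25.716)² = 32.9347942180²
eq3: (x − 49.528)² + (y − 45.369)² = 96.8736135813²
eq3−eq1, eq3−eq2 (x²,y² cancel):
  -76.542·x − 149.578·y = 5677.877765
  -135.164·x − 142.170·y = 4775.686965
det = -76.542·-142.170 − -149.578·-135.164 = -9335.584652
x = (5677.877765·-142.170 − -149.578·4775.686965) / -9335.584652 = 9.949690
y = (-76.542·4775.686965 − 5677.877765·-135.164) / -9335.584652 = -43.050763

x=9.950 y=-43.051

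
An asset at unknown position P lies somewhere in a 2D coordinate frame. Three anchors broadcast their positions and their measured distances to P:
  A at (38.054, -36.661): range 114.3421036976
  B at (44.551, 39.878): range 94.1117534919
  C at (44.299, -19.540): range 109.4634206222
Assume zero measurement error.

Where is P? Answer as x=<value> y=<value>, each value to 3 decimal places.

x=-49.513 y=36.866

eq1: (x − 38.054)² + (y + 36.661)² = 114.3421036976²
eq2: (x − 44.551)² + (y − 39.878)² = 94.1117534919²
eq3: (x − 44.299)² + (y + 19.540)² = 109.4634206222²
eq3−eq2, eq3−eq1 (x²,y² cancel):
  0.504·x + 118.836·y = 4356.051793
  -12.490·x − 34.242·y = -643.953388
det = 0.504·-34.242 − 118.836·-12.490 = 1467.003672
x = (4356.051793·-34.242 − 118.836·-643.953388) / 1467.003672 = -49.512542
y = (0.504·-643.953388 − 4356.051793·-12.490) / 1467.003672 = 36.865984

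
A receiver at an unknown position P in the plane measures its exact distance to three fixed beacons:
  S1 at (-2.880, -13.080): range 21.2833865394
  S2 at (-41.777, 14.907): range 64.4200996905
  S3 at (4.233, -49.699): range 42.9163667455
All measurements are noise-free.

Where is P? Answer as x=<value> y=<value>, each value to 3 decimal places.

x=18.020 y=-9.057

eq1: (x + 2.880)² + (y + 13.080)² = 21.2833865394²
eq2: (x + 41.777)² + (y − 14.907)² = 64.4200996905²
eq3: (x − 4.233)² + (y + 49.699)² = 42.9163667455²
eq2−eq3, eq2−eq1 (x²,y² cancel):
  92.020·x − 129.212·y = 2828.507222
  77.794·x − 55.974·y = 1908.811124
det = 92.020·-55.974 − -129.212·77.794 = 4901.190848
x = (2828.507222·-55.974 − -129.212·1908.811124) / 4901.190848 = 18.019792
y = (92.020·1908.811124 − 2828.507222·77.794) / 4901.190848 = -9.057409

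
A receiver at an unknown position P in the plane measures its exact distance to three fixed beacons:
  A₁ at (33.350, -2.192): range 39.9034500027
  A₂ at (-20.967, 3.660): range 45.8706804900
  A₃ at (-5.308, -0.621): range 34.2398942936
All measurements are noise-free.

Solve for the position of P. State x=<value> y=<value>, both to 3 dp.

eq1: (x − 33.350)² + (y + 2.192)² = 39.9034500027²
eq2: (x + 20.967)² + (y − 3.660)² = 45.8706804900²
eq3: (x + 5.308)² + (y + 0.621)² = 34.2398942936²
eq2−eq1, eq2−eq3 (x²,y² cancel):
  108.634·x − 11.704·y = 1175.850681
  31.318·x − 8.562·y = 507.298783
det = 108.634·-8.562 − -11.704·31.318 = -563.578436
x = (1175.850681·-8.562 − -11.704·507.298783) / -563.578436 = 7.328543
y = (108.634·507.298783 − 1175.850681·31.318) / -563.578436 = -32.443762

x=7.329 y=-32.444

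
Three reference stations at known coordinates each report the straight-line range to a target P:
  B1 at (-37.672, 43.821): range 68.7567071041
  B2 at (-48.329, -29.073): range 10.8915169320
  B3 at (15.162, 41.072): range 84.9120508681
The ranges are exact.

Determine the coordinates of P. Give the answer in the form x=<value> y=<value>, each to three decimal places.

eq1: (x + 37.672)² + (y − 43.821)² = 68.7567071041²
eq2: (x + 48.329)² + (y + 29.073)² = 10.8915169320²
eq3: (x − 15.162)² + (y − 41.072)² = 84.9120508681²
eq3−eq2, eq3−eq1 (x²,y² cancel):
  -126.982·x − 140.290·y = 8355.567384
  -105.668·x + 5.498·y = 3905.235808
det = -126.982·5.498 − -140.290·-105.668 = -15522.310756
x = (8355.567384·5.498 − -140.290·3905.235808) / -15522.310756 = -38.254900
y = (-126.982·3905.235808 − 8355.567384·-105.668) / -15522.310756 = -24.933236

x=-38.255 y=-24.933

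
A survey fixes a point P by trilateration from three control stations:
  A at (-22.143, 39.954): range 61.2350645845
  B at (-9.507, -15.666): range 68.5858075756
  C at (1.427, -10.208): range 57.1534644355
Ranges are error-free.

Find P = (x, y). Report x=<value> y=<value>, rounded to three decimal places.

eq1: (x + 22.143)² + (y − 39.954)² = 61.2350645845²
eq2: (x + 9.507)² + (y + 15.666)² = 68.5858075756²
eq3: (x − 1.427)² + (y + 10.208)² = 57.1534644355²
eq1−eq3, eq1−eq2 (x²,y² cancel):
  47.140·x − 100.324·y = -1497.180334
  25.272·x − 111.240·y = -2705.107826
det = 47.140·-111.240 − -100.324·25.272 = -2708.465472
x = (-1497.180334·-111.240 − -100.324·-2705.107826) / -2708.465472 = 38.708597
y = (47.140·-2705.107826 − -1497.180334·25.272) / -2708.465472 = 33.111754

x=38.709 y=33.112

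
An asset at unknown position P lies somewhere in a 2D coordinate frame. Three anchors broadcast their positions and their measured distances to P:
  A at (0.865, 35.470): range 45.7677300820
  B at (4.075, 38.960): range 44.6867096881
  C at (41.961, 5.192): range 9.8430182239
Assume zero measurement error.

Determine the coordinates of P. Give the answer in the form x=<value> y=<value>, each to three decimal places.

x=41.817 y=15.034

eq1: (x − 0.865)² + (y − 35.470)² = 45.7677300820²
eq2: (x − 4.075)² + (y − 38.960)² = 44.6867096881²
eq3: (x − 41.961)² + (y − 5.192)² = 9.8430182239²
eq2−eq3, eq2−eq1 (x²,y² cancel):
  75.772·x − 67.536·y = 2153.212175
  -6.420·x − 6.980·y = -373.401194
det = 75.772·-6.980 − -67.536·-6.420 = -962.469680
x = (2153.212175·-6.980 − -67.536·-373.401194) / -962.469680 = 41.816844
y = (75.772·-373.401194 − 2153.212175·-6.420) / -962.469680 = 15.033963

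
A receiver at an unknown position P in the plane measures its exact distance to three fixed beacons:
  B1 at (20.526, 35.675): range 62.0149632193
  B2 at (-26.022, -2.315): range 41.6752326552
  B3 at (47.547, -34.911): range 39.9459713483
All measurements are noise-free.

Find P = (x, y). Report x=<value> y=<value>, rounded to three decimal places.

eq1: (x − 20.526)² + (y − 35.675)² = 62.0149632193²
eq2: (x + 26.022)² + (y + 2.315)² = 41.6752326552²
eq3: (x − 47.547)² + (y + 34.911)² = 39.9459713483²
eq2−eq1, eq2−eq3 (x²,y² cancel):
  93.096·x + 75.980·y = -1097.512054
  147.138·x − 65.192·y = 2938.135811
det = 93.096·-65.192 − 75.980·147.138 = -17248.659672
x = (-1097.512054·-65.192 − 75.980·2938.135811) / -17248.659672 = 8.794339
y = (93.096·2938.135811 − -1097.512054·147.138) / -17248.659672 = -25.220187

x=8.794 y=-25.220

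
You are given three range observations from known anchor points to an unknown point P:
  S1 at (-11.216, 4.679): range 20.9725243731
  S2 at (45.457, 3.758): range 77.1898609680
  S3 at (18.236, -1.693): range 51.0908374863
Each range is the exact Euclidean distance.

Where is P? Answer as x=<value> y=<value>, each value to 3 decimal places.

x=-31.470 y=10.121

eq1: (x + 11.216)² + (y − 4.679)² = 20.9725243731²
eq2: (x − 45.457)² + (y − 3.758)² = 77.1898609680²
eq3: (x − 18.236)² + (y + 1.693)² = 51.0908374863²
eq1−eq2, eq1−eq3 (x²,y² cancel):
  113.346·x − 1.842·y = -3585.658142
  58.904·x − 12.744·y = -1982.700648
det = 113.346·-12.744 − -1.842·58.904 = -1335.980256
x = (-3585.658142·-12.744 − -1.842·-1982.700648) / -1335.980256 = -31.470145
y = (113.346·-1982.700648 − -3585.658142·58.904) / -1335.980256 = 10.121093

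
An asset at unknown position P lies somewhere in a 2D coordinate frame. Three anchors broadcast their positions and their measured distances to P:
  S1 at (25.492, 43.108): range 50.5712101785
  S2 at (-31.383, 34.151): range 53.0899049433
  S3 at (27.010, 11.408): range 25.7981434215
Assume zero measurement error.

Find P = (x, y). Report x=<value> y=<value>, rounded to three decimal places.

eq1: (x − 25.492)² + (y − 43.108)² = 50.5712101785²
eq2: (x + 31.383)² + (y − 34.151)² = 53.0899049433²
eq3: (x − 27.010)² + (y − 11.408)² = 25.7981434215²
eq3−eq1, eq3−eq2 (x²,y² cancel):
  -3.036·x + 63.400·y = -243.443931
  -116.786·x + 45.486·y = -861.492877
det = -3.036·45.486 − 63.400·-116.786 = 7266.136904
x = (-243.443931·45.486 − 63.400·-861.492877) / 7266.136904 = 5.992917
y = (-3.036·-861.492877 − -243.443931·-116.786) / 7266.136904 = -3.552830

x=5.993 y=-3.553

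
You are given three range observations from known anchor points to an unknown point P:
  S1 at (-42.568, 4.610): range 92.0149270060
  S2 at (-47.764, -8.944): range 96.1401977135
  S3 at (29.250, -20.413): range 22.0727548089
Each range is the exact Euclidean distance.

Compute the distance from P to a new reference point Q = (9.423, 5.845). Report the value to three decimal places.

41.827

eq1: (x + 42.568)² + (y − 4.610)² = 92.0149270060²
eq2: (x + 47.764)² + (y + 8.944)² = 96.1401977135²
eq3: (x − 29.250)² + (y + 20.413)² = 22.0727548089²
eq2−eq3, eq2−eq1 (x²,y² cancel):
  154.028·x − 22.938·y = 7666.589349
  10.392·x + 27.108·y = 248.082716
det = 154.028·27.108 − -22.938·10.392 = 4413.762720
x = (7666.589349·27.108 − -22.938·248.082716) / 4413.762720 = 48.375148
y = (154.028·248.082716 − 7666.589349·10.392) / 4413.762720 = -9.393235
|P − Q| = √((48.375148 − 9.423)² + (-9.393235 − 5.845)²) = 41.826710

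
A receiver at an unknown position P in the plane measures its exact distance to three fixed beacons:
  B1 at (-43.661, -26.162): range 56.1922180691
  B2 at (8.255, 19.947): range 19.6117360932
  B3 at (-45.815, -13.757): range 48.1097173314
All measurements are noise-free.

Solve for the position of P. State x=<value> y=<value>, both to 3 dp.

x=-11.356 y=19.816

eq1: (x + 43.661)² + (y + 26.162)² = 56.1922180691²
eq2: (x − 8.255)² + (y − 19.947)² = 19.6117360932²
eq3: (x + 45.815)² + (y + 13.757)² = 48.1097173314²
eq2−eq1, eq2−eq3 (x²,y² cancel):
  -103.832·x − 92.218·y = -648.239848
  -108.140·x − 67.408·y = -107.683269
det = -103.832·-67.408 − -92.218·-108.140 = -2973.347064
x = (-648.239848·-67.408 − -92.218·-107.683269) / -2973.347064 = -11.356298
y = (-103.832·-107.683269 − -648.239848·-108.140) / -2973.347064 = 19.815947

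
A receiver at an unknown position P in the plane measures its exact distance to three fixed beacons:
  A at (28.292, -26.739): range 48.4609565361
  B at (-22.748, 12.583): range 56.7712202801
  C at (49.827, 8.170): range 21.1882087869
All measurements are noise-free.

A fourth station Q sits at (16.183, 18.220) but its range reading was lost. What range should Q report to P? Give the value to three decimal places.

17.445

eq1: (x − 28.292)² + (y + 26.739)² = 48.4609565361²
eq2: (x + 22.748)² + (y − 12.583)² = 56.7712202801²
eq3: (x − 49.827)² + (y − 8.170)² = 21.1882087869²
eq2−eq3, eq2−eq1 (x²,y² cancel):
  145.150·x − 8.826·y = 4647.706696
  102.080·x − 78.644·y = 1714.115136
det = 145.150·-78.644 − -8.826·102.080 = -10514.218520
x = (4647.706696·-78.644 − -8.826·1714.115136) / -10514.218520 = 33.324918
y = (145.150·1714.115136 − 4647.706696·102.080) / -10514.218520 = 21.459901
|P − Q| = √((33.324918 − 16.183)² + (21.459901 − 18.220)²) = 17.445409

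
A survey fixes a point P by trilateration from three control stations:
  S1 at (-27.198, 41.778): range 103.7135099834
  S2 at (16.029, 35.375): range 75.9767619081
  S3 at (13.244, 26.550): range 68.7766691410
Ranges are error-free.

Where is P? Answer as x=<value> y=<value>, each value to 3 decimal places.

eq1: (x + 27.198)² + (y − 41.778)² = 103.7135099834²
eq2: (x − 16.029)² + (y − 35.375)² = 75.9767619081²
eq3: (x − 13.244)² + (y − 26.550)² = 68.7766691410²
eq3−eq1, eq3−eq2 (x²,y² cancel):
  -80.884·x + 30.456·y = -4421.435483
  5.570·x + 17.650·y = -414.224702
det = -80.884·17.650 − 30.456·5.570 = -1597.242520
x = (-4421.435483·17.650 − 30.456·-414.224702) / -1597.242520 = 40.959784
y = (-80.884·-414.224702 − -4421.435483·5.570) / -1597.242520 = -36.394940

x=40.960 y=-36.395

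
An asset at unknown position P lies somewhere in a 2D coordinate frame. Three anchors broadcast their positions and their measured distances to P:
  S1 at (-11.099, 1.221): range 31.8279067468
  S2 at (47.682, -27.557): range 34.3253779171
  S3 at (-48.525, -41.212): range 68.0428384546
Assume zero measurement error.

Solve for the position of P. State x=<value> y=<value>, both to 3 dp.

eq1: (x + 11.099)² + (y − 1.221)² = 31.8279067468²
eq2: (x − 47.682)² + (y + 27.557)² = 34.3253779171²
eq3: (x + 48.525)² + (y + 41.212)² = 68.0428384546²
eq1−eq3, eq1−eq2 (x²,y² cancel):
  -74.852·x − 84.866·y = 311.613710
  117.562·x − 57.556·y = 2743.066810
det = -74.852·-57.556 − -84.866·117.562 = 14285.198404
x = (311.613710·-57.556 − -84.866·2743.066810) / 14285.198404 = 15.040594
y = (-74.852·2743.066810 − 311.613710·117.562) / 14285.198404 = -16.937669

x=15.041 y=-16.938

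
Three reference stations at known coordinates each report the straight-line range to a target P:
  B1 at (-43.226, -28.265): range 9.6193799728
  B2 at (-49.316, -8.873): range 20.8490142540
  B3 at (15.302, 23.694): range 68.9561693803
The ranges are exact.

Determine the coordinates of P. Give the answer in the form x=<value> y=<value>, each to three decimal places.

x=-34.724 y=-23.765

eq1: (x + 43.226)² + (y + 28.265)² = 9.6193799728²
eq2: (x + 49.316)² + (y + 8.873)² = 20.8490142540²
eq3: (x − 15.302)² + (y − 23.694)² = 68.9561693803²
eq1−eq2, eq1−eq3 (x²,y² cancel):
  -12.180·x + 38.784·y = -498.748240
  117.056·x + 103.918·y = -6534.261286
det = -12.180·103.918 − 38.784·117.056 = -5805.621144
x = (-498.748240·103.918 − 38.784·-6534.261286) / -5805.621144 = -34.724255
y = (-12.180·-6534.261286 − -498.748240·117.056) / -5805.621144 = -23.764688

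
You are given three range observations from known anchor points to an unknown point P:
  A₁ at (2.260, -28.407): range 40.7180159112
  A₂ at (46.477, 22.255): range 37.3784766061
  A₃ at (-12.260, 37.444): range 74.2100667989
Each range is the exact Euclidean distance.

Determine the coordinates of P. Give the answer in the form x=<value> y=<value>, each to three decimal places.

x=40.586 y=-14.656

eq1: (x − 2.260)² + (y + 28.407)² = 40.7180159112²
eq2: (x − 46.477)² + (y − 22.255)² = 37.3784766061²
eq3: (x + 12.260)² + (y − 37.444)² = 74.2100667989²
eq3−eq1, eq3−eq2 (x²,y² cancel):
  29.040·x − 131.702·y = 3108.881708
  117.474·x − 30.378·y = 5213.019319
det = 29.040·-30.378 − -131.702·117.474 = 14589.383628
x = (3108.881708·-30.378 − -131.702·5213.019319) / 14589.383628 = 40.585913
y = (29.040·5213.019319 − 3108.881708·117.474) / 14589.383628 = -14.656321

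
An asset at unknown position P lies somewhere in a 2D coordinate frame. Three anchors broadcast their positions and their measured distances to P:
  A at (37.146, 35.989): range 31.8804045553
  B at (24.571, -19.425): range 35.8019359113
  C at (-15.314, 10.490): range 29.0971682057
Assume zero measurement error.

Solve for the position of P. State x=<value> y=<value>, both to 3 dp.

eq1: (x − 37.146)² + (y − 35.989)² = 31.8804045553²
eq2: (x − 24.571)² + (y + 19.425)² = 35.8019359113²
eq3: (x + 15.314)² + (y − 10.490)² = 29.0971682057²
eq1−eq3, eq1−eq2 (x²,y² cancel):
  -104.920·x − 50.998·y = -2160.759744
  -25.150·x − 110.828·y = -1959.387191
det = -104.920·-110.828 − -50.998·-25.150 = 10345.474060
x = (-2160.759744·-110.828 − -50.998·-1959.387191) / 10345.474060 = 13.488783
y = (-104.920·-1959.387191 − -2160.759744·-25.150) / 10345.474060 = 14.618547

x=13.489 y=14.619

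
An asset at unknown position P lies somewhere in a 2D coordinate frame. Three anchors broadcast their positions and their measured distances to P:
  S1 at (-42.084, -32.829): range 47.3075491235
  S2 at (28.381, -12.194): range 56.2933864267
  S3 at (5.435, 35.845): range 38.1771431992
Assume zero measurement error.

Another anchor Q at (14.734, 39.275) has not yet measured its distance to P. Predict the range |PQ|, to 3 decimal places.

47.547

eq1: (x + 42.084)² + (y + 32.829)² = 47.3075491235²
eq2: (x − 28.381)² + (y + 12.194)² = 56.2933864267²
eq3: (x − 5.435)² + (y − 35.845)² = 38.1771431992²
eq1−eq2, eq1−eq3 (x²,y² cancel):
  140.930·x + 41.270·y = -2825.572651
  95.038·x + 137.348·y = -753.893106
det = 140.930·137.348 − 41.270·95.038 = 15434.235380
x = (-2825.572651·137.348 − 41.270·-753.893106) / 15434.235380 = -23.128686
y = (140.930·-753.893106 − -2825.572651·95.038) / 15434.235380 = 10.514976
|P − Q| = √((-23.128686 − 14.734)² + (10.514976 − 39.275)²) = 47.547050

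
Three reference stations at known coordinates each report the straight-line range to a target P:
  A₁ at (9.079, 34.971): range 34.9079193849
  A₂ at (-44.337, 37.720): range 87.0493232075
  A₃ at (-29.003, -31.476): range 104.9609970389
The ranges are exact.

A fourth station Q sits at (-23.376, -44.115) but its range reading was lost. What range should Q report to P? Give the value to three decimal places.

111.133

eq1: (x − 9.079)² + (y − 34.971)² = 34.9079193849²
eq2: (x + 44.337)² + (y − 37.720)² = 87.0493232075²
eq3: (x + 29.003)² + (y + 31.476)² = 104.9609970389²
eq1−eq2, eq1−eq3 (x²,y² cancel):
  -106.832·x + 5.498·y = -4275.852948
  -76.164·x − 132.894·y = -9271.734561
det = -106.832·-132.894 − 5.498·-76.164 = 14616.081480
x = (-4275.852948·-132.894 − 5.498·-9271.734561) / 14616.081480 = 42.365062
y = (-106.832·-9271.734561 − -4275.852948·-76.164) / 14616.081480 = 45.487697
|P − Q| = √((42.365062 − -23.376)² + (45.487697 − -44.115)²) = 111.132941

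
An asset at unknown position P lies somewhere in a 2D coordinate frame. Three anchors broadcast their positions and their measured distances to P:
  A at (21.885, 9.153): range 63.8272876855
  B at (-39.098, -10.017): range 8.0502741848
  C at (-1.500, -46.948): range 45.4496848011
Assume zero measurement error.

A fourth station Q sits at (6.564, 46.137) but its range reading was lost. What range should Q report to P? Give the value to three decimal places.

eq1: (x − 21.885)² + (y − 9.153)² = 63.8272876855²
eq2: (x + 39.098)² + (y + 10.017)² = 8.0502741848²
eq3: (x + 1.500)² + (y + 46.948)² = 45.4496848011²
eq1−eq3, eq1−eq2 (x²,y² cancel):
  -46.770·x − 112.202·y = 3651.882875
  -121.966·x − 38.340·y = 5075.378998
det = -46.770·-38.340 − -112.202·-121.966 = -11891.667332
x = (3651.882875·-38.340 − -112.202·5075.378998) / -11891.667332 = -36.113900
y = (-46.770·5075.378998 − 3651.882875·-121.966) / -11891.667332 = -17.493768
|P − Q| = √((-36.113900 − 6.564)² + (-17.493768 − 46.137)²) = 76.617738

76.618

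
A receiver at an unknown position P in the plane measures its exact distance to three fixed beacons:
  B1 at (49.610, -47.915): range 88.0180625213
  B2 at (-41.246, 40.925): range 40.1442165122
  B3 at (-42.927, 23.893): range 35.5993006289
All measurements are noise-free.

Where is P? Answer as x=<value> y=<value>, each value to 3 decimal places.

eq1: (x − 49.610)² + (y + 47.915)² = 88.0180625213²
eq2: (x + 41.246)² + (y − 40.925)² = 40.1442165122²
eq3: (x + 42.927)² + (y − 23.893)² = 35.5993006289²
eq3−eq1, eq3−eq2 (x²,y² cancel):
  185.074·x − 143.616·y = -4136.472578
  3.362·x + 34.064·y = 618.237449
det = 185.074·34.064 − -143.616·3.362 = 6787.197728
x = (-4136.472578·34.064 − -143.616·618.237449) / 6787.197728 = -7.678576
y = (185.074·618.237449 − -4136.472578·3.362) / 6787.197728 = 18.907140

x=-7.679 y=18.907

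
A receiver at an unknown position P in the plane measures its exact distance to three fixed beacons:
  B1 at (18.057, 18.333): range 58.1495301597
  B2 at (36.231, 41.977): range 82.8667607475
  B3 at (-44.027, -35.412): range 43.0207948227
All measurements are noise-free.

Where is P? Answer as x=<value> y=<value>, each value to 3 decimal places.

eq1: (x − 18.057)² + (y − 18.333)² = 58.1495301597²
eq2: (x − 36.231)² + (y − 41.977)² = 82.8667607475²
eq3: (x + 44.027)² + (y + 35.412)² = 43.0207948227²
eq2−eq1, eq2−eq3 (x²,y² cancel):
  -36.348·x − 47.288·y = 1072.932427
  -160.516·x − 154.778·y = 5133.743833
det = -36.348·-154.778 − -47.288·-160.516 = -1964.609864
x = (1072.932427·-154.778 − -47.288·5133.743833) / -1964.609864 = -39.039885
y = (-36.348·5133.743833 − 1072.932427·-160.516) / -1964.609864 = 7.318756

x=-39.040 y=7.319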